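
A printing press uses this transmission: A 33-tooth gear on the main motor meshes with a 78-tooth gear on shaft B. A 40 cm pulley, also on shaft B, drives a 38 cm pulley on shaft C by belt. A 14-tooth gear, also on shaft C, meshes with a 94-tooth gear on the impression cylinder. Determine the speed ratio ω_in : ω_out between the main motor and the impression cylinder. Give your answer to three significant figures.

15.1

Each stage contributes driven/driver: gear mesh 78/33 = 2.3636, belt 38/40 = 0.95, gear mesh 94/14 = 6.7143.
Overall: 2.3636 × 0.95 × 6.7143 = 15.077.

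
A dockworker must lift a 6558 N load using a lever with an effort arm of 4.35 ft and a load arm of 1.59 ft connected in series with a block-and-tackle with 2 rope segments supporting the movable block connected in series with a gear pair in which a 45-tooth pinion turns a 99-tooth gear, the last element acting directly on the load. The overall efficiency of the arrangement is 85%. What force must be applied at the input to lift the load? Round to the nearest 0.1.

Lever MA = effort arm / load arm = 4.35/1.59 = 2.7358.
Block-and-tackle MA = number of supporting rope parts = 2.
Gear pair MA = 99/45 = 2.2.
Combined ideal MA = 2.7358 × 2 × 2.2 = 12.038.
Actual MA = 12.038 × 0.85 = 10.232.
Effort = load / actual MA = 6558 / 10.232 = 640.93 N.

640.9 N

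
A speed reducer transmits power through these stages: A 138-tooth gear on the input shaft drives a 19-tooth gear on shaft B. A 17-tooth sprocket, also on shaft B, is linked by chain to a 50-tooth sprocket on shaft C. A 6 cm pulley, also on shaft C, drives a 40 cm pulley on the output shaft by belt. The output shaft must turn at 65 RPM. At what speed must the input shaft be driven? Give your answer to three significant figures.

175 RPM

Overall ratio R = 0.13768 × 2.9412 × 6.6667 = 2.6996.
Required input speed = output speed × R = 65 × 2.6996 = 175.48 RPM.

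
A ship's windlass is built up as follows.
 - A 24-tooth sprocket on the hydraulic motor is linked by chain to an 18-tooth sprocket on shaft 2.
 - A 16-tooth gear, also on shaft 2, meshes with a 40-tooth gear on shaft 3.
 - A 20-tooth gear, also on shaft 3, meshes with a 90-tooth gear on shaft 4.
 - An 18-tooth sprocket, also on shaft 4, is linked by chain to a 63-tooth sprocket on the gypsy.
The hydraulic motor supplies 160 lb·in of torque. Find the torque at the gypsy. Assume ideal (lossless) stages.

4725 lb·in

chain 18/24 = 0.75 → τ = 160·0.75 = 120 lb·in
gear mesh 40/16 = 2.5 → τ = 120·2.5 = 300 lb·in
gear mesh 90/20 = 4.5 → τ = 300·4.5 = 1350 lb·in
chain 63/18 = 3.5 → τ = 1350·3.5 = 4725 lb·in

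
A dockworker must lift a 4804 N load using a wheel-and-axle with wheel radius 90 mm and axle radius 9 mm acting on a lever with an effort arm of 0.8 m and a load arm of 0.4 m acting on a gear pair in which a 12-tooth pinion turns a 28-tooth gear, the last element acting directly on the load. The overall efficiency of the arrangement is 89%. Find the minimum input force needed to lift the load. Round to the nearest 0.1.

Wheel-and-axle MA = R/r = 90/9 = 10.
Lever MA = effort arm / load arm = 0.8/0.4 = 2.
Gear pair MA = 28/12 = 2.3333.
Combined ideal MA = 10 × 2 × 2.3333 = 46.667.
Actual MA = 46.667 × 0.89 = 41.533.
Effort = load / actual MA = 4804 / 41.533 = 115.67 N.

115.7 N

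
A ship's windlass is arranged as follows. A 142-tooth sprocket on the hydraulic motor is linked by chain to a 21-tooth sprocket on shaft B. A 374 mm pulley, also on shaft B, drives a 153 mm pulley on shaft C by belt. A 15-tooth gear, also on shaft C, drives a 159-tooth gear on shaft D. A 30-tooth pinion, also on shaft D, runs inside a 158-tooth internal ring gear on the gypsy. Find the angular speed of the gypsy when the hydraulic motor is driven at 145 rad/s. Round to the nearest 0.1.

42.9 rad/s

Chain: ratio = 21/142 = 0.14789, so shaft B turns at 145 / 0.14789 = 980.48 rad/s.
Belt: ratio = 153/374 = 0.40909, so shaft C turns at 980.48 / 0.40909 = 2396.7 rad/s.
Gear mesh: ratio = 159/15 = 10.6, so shaft D turns at 2396.7 / 10.6 = 226.11 rad/s.
Internal gear: ratio = 158/30 = 5.2667, so the gypsy turns at 226.11 / 5.2667 = 42.931 rad/s.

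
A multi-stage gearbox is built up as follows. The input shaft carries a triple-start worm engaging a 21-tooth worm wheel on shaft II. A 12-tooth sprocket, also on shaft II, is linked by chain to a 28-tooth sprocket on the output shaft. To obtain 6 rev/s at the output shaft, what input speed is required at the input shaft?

98 rev/s

Overall ratio R = 7 × 2.3333 = 16.333.
Required input speed = output speed × R = 6 × 16.333 = 98 rev/s.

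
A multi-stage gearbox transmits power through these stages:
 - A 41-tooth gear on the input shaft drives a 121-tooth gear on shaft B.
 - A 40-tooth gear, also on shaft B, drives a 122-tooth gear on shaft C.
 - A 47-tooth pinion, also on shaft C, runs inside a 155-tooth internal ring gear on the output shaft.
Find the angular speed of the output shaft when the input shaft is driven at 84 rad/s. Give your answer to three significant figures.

2.83 rad/s

gear mesh 121/41 = 2.9512 → 84/2.9512 = 28.463 rad/s
gear mesh 122/40 = 3.05 → 28.463/3.05 = 9.3321 rad/s
internal gear 155/47 = 3.2979 → 9.3321/3.2979 = 2.8297 rad/s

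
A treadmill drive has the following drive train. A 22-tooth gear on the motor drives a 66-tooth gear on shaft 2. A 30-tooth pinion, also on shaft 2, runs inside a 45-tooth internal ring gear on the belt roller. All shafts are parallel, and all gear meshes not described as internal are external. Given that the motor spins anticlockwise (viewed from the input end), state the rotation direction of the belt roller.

the motor → shaft 2: external mesh, 1 reversal → CW.
shaft 2 → the belt roller: internal mesh, same direction → CW.
1 reversal in total — an odd number — so the belt roller turns opposite to the motor.

clockwise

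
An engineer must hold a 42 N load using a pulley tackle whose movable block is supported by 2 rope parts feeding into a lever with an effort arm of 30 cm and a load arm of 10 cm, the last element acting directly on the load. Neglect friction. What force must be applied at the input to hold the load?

Block-and-tackle MA = number of supporting rope parts = 2.
Lever MA = effort arm / load arm = 30/10 = 3.
Combined ideal MA = 2 × 3 = 6.
Effort = load / MA = 42 / 6 = 7 N.

7 N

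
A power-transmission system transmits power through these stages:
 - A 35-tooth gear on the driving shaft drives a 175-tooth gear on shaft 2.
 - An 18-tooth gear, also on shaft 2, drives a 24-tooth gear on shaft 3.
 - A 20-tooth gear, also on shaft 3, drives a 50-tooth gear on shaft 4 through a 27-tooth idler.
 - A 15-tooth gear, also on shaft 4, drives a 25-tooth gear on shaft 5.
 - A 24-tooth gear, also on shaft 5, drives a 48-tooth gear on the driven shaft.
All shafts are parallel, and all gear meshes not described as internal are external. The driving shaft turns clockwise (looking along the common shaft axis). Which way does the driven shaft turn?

clockwise

the driving shaft → shaft 2: external mesh, 1 reversal → CCW.
shaft 2 → shaft 3: external mesh, 1 reversal → CW.
shaft 3 → shaft 4: driver → idler → driven is 2 external meshes, 2 reversals → CW.
shaft 4 → shaft 5: external mesh, 1 reversal → CCW.
shaft 5 → the driven shaft: external mesh, 1 reversal → CW.
6 reversals in total — an even number — so the driven shaft turns the same way as the driving shaft.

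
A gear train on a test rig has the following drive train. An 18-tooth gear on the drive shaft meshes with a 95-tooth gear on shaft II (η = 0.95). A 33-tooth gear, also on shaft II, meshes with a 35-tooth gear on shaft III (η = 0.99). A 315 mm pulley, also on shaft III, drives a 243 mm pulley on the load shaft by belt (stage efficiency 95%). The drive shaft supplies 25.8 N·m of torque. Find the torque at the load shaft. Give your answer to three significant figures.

Gear mesh: ratio = 95/18 = 5.2778; torque at shaft II = 25.8 × 5.2778 × 0.95 = 129.36 N·m.
Gear mesh: ratio = 35/33 = 1.0606; torque at shaft III = 129.36 × 1.0606 × 0.99 = 135.83 N·m.
Belt: ratio = 243/315 = 0.77143; torque at the load shaft = 135.83 × 0.77143 × 0.95 = 99.541 N·m.

99.5 N·m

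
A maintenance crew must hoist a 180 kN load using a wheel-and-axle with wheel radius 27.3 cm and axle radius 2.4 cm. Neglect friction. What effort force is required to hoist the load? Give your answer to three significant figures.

Wheel-and-axle MA = R/r = 27.3/2.4 = 11.375.
Effort = load / MA = 180 / 11.375 = 15.824 kN.

15.8 kN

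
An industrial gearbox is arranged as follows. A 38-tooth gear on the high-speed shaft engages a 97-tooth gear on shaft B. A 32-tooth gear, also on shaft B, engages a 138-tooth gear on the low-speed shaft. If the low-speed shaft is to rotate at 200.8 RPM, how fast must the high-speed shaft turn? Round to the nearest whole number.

2210 RPM

Overall ratio R = 2.5526 × 4.3125 = 11.008.
Required input speed = output speed × R = 200.8 × 11.008 = 2210.5 RPM.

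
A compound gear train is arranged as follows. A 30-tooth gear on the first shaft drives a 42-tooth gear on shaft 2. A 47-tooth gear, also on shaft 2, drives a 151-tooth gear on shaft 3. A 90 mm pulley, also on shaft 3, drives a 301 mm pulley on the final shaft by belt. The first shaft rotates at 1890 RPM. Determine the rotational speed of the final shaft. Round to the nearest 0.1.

125.6 RPM

gear mesh 42/30 = 1.4 → 1890/1.4 = 1350 RPM
gear mesh 151/47 = 3.2128 → 1350/3.2128 = 420.2 RPM
belt 301/90 = 3.3444 → 420.2/3.3444 = 125.64 RPM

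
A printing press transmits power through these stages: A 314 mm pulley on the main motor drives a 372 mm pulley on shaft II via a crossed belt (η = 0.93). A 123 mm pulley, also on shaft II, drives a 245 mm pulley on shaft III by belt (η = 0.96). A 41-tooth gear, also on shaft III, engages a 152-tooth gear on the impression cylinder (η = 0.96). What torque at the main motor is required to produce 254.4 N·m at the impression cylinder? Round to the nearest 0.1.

Overall ratio R = 1.1847 × 1.9919 × 3.7073 = 8.7485; overall efficiency η = 0.93 × 0.96 × 0.96 = 0.8571.
Input torque = output torque / (R × η) = 254.4 / (8.7485 × 0.8571) = 33.928 N·m.

33.9 N·m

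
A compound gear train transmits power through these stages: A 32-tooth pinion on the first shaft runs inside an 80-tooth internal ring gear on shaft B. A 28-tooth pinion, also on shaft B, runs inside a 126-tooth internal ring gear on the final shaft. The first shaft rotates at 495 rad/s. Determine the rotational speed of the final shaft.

internal gear 80/32 = 2.5 → 495/2.5 = 198 rad/s
internal gear 126/28 = 4.5 → 198/4.5 = 44 rad/s

44 rad/s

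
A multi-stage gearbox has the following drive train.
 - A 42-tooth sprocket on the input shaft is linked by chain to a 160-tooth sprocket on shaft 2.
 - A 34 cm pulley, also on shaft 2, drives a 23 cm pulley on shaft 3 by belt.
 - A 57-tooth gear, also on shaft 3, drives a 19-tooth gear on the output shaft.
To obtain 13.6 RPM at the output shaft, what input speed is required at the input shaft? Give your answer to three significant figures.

11.7 RPM

Overall ratio R = 3.8095 × 0.67647 × 0.33333 = 0.85901.
Required input speed = output speed × R = 13.6 × 0.85901 = 11.683 RPM.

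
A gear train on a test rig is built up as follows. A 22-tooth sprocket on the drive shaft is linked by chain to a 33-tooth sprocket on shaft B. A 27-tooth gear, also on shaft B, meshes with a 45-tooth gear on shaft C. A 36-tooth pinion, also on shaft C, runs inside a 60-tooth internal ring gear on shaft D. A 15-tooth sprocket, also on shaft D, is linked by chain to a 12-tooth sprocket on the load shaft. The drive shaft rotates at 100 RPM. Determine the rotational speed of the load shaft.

30 RPM

chain 33/22 = 1.5 → 100/1.5 = 66.667 RPM
gear mesh 45/27 = 1.6667 → 66.667/1.6667 = 40 RPM
internal gear 60/36 = 1.6667 → 40/1.6667 = 24 RPM
chain 12/15 = 0.8 → 24/0.8 = 30 RPM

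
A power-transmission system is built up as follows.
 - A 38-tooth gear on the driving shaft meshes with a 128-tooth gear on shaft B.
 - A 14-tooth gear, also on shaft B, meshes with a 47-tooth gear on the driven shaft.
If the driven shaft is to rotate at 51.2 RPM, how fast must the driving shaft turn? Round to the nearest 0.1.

Overall ratio R = 3.3684 × 3.3571 = 11.308.
Required input speed = output speed × R = 51.2 × 11.308 = 578.98 RPM.

579.0 RPM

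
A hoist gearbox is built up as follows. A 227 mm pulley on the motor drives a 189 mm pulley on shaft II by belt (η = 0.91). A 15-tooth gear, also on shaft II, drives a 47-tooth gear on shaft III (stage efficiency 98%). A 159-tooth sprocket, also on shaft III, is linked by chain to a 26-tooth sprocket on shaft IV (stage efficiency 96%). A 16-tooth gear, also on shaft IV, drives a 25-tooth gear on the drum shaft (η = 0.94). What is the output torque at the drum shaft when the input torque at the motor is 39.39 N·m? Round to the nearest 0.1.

21.1 N·m

belt 189/227 = 0.8326 → τ = 39.39·0.8326·0.91 = 29.844 N·m
gear mesh 47/15 = 3.1333 → τ = 29.844·3.1333·0.98 = 91.642 N·m
chain 26/159 = 0.16352 → τ = 91.642·0.16352·0.96 = 14.386 N·m
gear mesh 25/16 = 1.5625 → τ = 14.386·1.5625·0.94 = 21.13 N·m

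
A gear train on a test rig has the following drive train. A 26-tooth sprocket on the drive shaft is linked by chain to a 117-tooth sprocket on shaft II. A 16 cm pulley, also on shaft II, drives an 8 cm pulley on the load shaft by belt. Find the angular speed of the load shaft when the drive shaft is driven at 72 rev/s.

32 rev/s

chain 117/26 = 4.5 → 72/4.5 = 16 rev/s
belt 8/16 = 0.5 → 16/0.5 = 32 rev/s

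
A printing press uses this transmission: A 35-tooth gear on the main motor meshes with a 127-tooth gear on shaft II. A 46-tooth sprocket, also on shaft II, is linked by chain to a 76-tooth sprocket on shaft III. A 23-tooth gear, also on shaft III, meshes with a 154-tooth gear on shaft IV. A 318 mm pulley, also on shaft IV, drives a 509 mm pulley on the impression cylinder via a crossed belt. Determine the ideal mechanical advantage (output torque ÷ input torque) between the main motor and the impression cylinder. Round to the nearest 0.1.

64.3

Each stage contributes driven/driver: gear mesh 127/35 = 3.6286, chain 76/46 = 1.6522, gear mesh 154/23 = 6.6957, belt 509/318 = 1.6006.
Overall: 3.6286 × 1.6522 × 6.6957 × 1.6006 = 64.25.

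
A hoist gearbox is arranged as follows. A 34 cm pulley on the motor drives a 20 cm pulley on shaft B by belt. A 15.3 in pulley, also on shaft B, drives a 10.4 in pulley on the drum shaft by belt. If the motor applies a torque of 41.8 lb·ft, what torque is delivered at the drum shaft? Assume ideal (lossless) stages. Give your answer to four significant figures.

16.71 lb·ft

Belt: ratio = 20/34 = 0.58824; torque at shaft B = 41.8 × 0.58824 = 24.588 lb·ft.
Belt: ratio = 10.4/15.3 = 0.67974; torque at the drum shaft = 24.588 × 0.67974 = 16.714 lb·ft.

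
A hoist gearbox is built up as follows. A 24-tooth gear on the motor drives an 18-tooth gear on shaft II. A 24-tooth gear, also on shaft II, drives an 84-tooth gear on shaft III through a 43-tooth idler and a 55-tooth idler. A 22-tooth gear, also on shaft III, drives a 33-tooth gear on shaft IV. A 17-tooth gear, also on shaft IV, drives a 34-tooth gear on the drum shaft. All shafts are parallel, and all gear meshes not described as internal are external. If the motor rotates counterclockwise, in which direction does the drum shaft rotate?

the motor → shaft II: external mesh, 1 reversal → CW.
shaft II → shaft III: driver → idler → idler → driven is 3 external meshes, 3 reversals → CCW.
shaft III → shaft IV: external mesh, 1 reversal → CW.
shaft IV → the drum shaft: external mesh, 1 reversal → CCW.
6 reversals in total — an even number — so the drum shaft turns the same way as the motor.

counterclockwise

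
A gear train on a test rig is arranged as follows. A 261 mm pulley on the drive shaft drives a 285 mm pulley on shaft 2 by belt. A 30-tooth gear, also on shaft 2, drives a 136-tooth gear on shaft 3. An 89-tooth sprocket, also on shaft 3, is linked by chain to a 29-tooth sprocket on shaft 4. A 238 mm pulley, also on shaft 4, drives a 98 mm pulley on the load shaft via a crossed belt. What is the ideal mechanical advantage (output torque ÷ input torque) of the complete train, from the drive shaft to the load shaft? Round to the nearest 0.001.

0.664

Each stage contributes driven/driver: belt 285/261 = 1.092, gear mesh 136/30 = 4.5333, chain 29/89 = 0.32584, belt 98/238 = 0.41176.
Overall: 1.092 × 4.5333 × 0.32584 × 0.41176 = 0.66417.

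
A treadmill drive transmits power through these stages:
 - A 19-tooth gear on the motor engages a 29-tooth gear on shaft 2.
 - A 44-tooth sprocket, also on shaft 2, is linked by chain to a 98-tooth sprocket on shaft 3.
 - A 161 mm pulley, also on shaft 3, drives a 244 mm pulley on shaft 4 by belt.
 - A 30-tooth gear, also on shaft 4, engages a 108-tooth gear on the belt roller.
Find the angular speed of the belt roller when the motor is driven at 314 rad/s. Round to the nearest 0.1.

16.9 rad/s

the motor → shaft 2 (gear mesh, 29/19): 314 ÷ 1.5263 = 205.72 rad/s
shaft 2 → shaft 3 (chain, 98/44): 205.72 ÷ 2.2273 = 92.366 rad/s
shaft 3 → shaft 4 (belt, 244/161): 92.366 ÷ 1.5155 = 60.946 rad/s
shaft 4 → the belt roller (gear mesh, 108/30): 60.946 ÷ 3.6 = 16.93 rad/s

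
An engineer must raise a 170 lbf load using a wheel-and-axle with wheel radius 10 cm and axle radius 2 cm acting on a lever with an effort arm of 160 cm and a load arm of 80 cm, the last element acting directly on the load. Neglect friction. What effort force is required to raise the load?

17 lbf

Wheel-and-axle MA = R/r = 10/2 = 5.
Lever MA = effort arm / load arm = 160/80 = 2.
Combined ideal MA = 5 × 2 = 10.
Effort = load / MA = 170 / 10 = 17 lbf.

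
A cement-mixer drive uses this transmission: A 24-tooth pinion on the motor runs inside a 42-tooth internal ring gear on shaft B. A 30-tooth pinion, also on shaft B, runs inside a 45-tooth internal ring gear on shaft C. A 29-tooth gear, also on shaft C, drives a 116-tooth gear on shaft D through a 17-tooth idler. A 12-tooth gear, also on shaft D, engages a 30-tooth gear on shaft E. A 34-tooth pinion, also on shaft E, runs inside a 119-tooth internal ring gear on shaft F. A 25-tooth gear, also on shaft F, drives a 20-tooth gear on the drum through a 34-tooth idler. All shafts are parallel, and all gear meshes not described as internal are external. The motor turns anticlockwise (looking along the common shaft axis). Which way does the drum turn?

the motor → shaft B: internal mesh, same direction → CCW.
shaft B → shaft C: internal mesh, same direction → CCW.
shaft C → shaft D: driver → idler → driven is 2 external meshes, 2 reversals → CCW.
shaft D → shaft E: external mesh, 1 reversal → CW.
shaft E → shaft F: internal mesh, same direction → CW.
shaft F → the drum: driver → idler → driven is 2 external meshes, 2 reversals → CW.
5 reversals in total — an odd number — so the drum turns opposite to the motor.

clockwise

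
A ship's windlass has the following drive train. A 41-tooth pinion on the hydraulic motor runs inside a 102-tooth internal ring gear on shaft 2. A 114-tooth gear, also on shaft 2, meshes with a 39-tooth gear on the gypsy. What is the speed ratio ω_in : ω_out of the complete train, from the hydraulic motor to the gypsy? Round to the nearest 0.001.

Each stage contributes driven/driver: internal gear 102/41 = 2.4878, gear mesh 39/114 = 0.34211.
Overall: 2.4878 × 0.34211 = 0.85109.

0.851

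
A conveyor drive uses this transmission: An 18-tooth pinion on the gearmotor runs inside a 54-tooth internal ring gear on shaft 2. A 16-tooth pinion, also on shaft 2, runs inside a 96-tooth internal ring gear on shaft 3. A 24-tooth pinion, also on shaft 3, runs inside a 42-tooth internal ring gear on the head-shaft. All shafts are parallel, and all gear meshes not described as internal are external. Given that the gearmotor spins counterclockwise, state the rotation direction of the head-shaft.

counterclockwise

the gearmotor → shaft 2: internal mesh, same direction → CCW.
shaft 2 → shaft 3: internal mesh, same direction → CCW.
shaft 3 → the head-shaft: internal mesh, same direction → CCW.
0 reversals in total — an even number — so the head-shaft turns the same way as the gearmotor.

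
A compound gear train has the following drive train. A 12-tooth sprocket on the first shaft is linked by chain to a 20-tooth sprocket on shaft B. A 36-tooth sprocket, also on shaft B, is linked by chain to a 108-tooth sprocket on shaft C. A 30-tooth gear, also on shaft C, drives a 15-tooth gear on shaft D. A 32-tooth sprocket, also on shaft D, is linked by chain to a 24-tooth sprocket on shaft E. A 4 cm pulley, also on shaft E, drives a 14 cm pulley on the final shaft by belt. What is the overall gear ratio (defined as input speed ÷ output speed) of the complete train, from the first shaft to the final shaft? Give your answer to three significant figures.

6.56

Each stage contributes driven/driver: chain 20/12 = 1.6667, chain 108/36 = 3, gear mesh 15/30 = 0.5, chain 24/32 = 0.75, belt 14/4 = 3.5.
Overall: 1.6667 × 3 × 0.5 × 0.75 × 3.5 = 6.5625.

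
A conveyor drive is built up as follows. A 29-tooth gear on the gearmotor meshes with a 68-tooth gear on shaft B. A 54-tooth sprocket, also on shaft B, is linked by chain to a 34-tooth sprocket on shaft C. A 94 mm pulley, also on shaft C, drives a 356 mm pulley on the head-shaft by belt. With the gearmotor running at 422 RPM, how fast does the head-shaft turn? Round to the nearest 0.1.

75.5 RPM

gear mesh 68/29 = 2.3448 → 422/2.3448 = 179.97 RPM
chain 34/54 = 0.62963 → 179.97/0.62963 = 285.84 RPM
belt 356/94 = 3.7872 → 285.84/3.7872 = 75.473 RPM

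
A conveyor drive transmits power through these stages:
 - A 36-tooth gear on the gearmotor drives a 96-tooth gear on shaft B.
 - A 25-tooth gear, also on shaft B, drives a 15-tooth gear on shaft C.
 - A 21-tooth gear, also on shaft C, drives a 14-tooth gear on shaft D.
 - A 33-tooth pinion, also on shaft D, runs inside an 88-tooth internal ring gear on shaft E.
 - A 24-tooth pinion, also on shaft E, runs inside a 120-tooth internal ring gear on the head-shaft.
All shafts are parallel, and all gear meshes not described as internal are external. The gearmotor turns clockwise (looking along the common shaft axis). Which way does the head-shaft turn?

counterclockwise

the gearmotor → shaft B: external mesh, 1 reversal → CCW.
shaft B → shaft C: external mesh, 1 reversal → CW.
shaft C → shaft D: external mesh, 1 reversal → CCW.
shaft D → shaft E: internal mesh, same direction → CCW.
shaft E → the head-shaft: internal mesh, same direction → CCW.
3 reversals in total — an odd number — so the head-shaft turns opposite to the gearmotor.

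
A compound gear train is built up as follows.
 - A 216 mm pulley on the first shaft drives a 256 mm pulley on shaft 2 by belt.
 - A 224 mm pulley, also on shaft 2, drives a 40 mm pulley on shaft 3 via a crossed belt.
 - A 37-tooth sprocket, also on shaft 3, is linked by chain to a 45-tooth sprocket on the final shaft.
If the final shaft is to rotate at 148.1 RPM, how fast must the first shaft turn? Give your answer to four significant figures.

Overall ratio R = 1.1852 × 0.17857 × 1.2162 = 0.2574.
Required input speed = output speed × R = 148.1 × 0.2574 = 38.121 RPM.

38.12 RPM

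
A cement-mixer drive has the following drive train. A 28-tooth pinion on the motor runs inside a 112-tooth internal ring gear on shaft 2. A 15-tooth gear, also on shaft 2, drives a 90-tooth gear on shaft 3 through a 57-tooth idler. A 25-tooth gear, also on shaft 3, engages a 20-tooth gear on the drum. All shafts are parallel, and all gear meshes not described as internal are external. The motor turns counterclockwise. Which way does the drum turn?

the motor → shaft 2: internal mesh, same direction → CCW.
shaft 2 → shaft 3: driver → idler → driven is 2 external meshes, 2 reversals → CCW.
shaft 3 → the drum: external mesh, 1 reversal → CW.
3 reversals in total — an odd number — so the drum turns opposite to the motor.

clockwise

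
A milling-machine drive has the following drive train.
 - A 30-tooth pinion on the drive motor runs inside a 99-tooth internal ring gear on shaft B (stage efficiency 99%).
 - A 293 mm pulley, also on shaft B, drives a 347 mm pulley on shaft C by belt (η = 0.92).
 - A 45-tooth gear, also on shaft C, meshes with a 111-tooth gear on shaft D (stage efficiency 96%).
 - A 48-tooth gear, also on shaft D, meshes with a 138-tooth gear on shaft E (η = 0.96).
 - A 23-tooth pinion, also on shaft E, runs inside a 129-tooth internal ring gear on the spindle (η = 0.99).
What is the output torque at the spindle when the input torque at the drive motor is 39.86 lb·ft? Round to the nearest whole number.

internal gear 99/30 = 3.3 → τ = 39.86·3.3·0.99 = 130.22 lb·ft
belt 347/293 = 1.1843 → τ = 130.22·1.1843·0.92 = 141.88 lb·ft
gear mesh 111/45 = 2.4667 → τ = 141.88·2.4667·0.96 = 335.98 lb·ft
gear mesh 138/48 = 2.875 → τ = 335.98·2.875·0.96 = 927.31 lb·ft
internal gear 129/23 = 5.6087 → τ = 927.31·5.6087·0.99 = 5149 lb·ft

5149 lb·ft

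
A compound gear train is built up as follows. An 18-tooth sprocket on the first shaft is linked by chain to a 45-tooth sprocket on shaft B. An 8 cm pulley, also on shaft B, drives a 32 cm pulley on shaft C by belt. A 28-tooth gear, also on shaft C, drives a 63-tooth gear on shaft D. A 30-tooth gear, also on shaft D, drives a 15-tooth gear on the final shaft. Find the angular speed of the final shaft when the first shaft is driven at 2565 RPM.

the first shaft → shaft B (chain, 45/18): 2565 ÷ 2.5 = 1026 RPM
shaft B → shaft C (belt, 32/8): 1026 ÷ 4 = 256.5 RPM
shaft C → shaft D (gear mesh, 63/28): 256.5 ÷ 2.25 = 114 RPM
shaft D → the final shaft (gear mesh, 15/30): 114 ÷ 0.5 = 228 RPM

228 RPM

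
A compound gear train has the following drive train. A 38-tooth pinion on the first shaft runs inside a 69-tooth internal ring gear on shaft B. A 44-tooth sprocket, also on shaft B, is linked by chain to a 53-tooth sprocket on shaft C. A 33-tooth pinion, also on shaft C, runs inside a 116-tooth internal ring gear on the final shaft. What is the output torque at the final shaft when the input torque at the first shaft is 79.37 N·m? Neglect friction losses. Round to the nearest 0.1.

Internal gear: ratio = 69/38 = 1.8158; torque at shaft B = 79.37 × 1.8158 = 144.12 N·m.
Chain: ratio = 53/44 = 1.2045; torque at shaft C = 144.12 × 1.2045 = 173.6 N·m.
Internal gear: ratio = 116/33 = 3.5152; torque at the final shaft = 173.6 × 3.5152 = 610.22 N·m.

610.2 N·m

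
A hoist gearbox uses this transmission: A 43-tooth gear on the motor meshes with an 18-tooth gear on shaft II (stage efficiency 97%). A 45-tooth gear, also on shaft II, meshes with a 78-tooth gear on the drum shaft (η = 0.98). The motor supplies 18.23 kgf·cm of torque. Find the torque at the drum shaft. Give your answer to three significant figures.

12.6 kgf·cm

gear mesh 18/43 = 0.4186 → τ = 18.23·0.4186·0.97 = 7.4022 kgf·cm
gear mesh 78/45 = 1.7333 → τ = 7.4022·1.7333·0.98 = 12.574 kgf·cm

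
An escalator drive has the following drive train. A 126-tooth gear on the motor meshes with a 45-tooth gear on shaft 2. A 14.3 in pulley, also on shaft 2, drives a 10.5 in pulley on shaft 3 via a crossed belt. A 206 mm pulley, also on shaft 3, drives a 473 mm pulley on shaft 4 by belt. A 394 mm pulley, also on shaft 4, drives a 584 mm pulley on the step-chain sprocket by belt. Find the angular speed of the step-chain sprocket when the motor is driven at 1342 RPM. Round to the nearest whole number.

gear mesh 45/126 = 0.35714 → 1342/0.35714 = 3757.6 RPM
belt 10.5/14.3 = 0.73427 → 3757.6/0.73427 = 5117.5 RPM
belt 473/206 = 2.2961 → 5117.5/2.2961 = 2228.8 RPM
belt 584/394 = 1.4822 → 2228.8/1.4822 = 1503.6 RPM

1504 RPM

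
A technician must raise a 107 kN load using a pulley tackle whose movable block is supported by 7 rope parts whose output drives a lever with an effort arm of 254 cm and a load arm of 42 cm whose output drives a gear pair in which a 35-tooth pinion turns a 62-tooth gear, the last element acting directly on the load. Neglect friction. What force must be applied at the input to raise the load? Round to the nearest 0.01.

1.43 kN

Block-and-tackle MA = number of supporting rope parts = 7.
Lever MA = effort arm / load arm = 254/42 = 6.0476.
Gear pair MA = 62/35 = 1.7714.
Combined ideal MA = 7 × 6.0476 × 1.7714 = 74.99.
Effort = load / MA = 107 / 74.99 = 1.4268 kN.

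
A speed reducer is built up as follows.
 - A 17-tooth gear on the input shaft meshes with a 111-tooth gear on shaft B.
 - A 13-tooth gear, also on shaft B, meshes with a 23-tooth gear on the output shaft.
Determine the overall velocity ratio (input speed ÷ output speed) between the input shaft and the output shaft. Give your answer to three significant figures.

11.6

Each stage contributes driven/driver: gear mesh 111/17 = 6.5294, gear mesh 23/13 = 1.7692.
Overall: 6.5294 × 1.7692 = 11.552.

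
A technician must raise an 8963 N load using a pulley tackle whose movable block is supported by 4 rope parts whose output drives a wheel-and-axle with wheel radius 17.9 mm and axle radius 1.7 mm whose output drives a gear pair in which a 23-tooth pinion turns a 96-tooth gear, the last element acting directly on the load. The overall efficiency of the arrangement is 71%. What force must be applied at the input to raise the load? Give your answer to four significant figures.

71.81 N

Block-and-tackle MA = number of supporting rope parts = 4.
Wheel-and-axle MA = R/r = 17.9/1.7 = 10.529.
Gear pair MA = 96/23 = 4.1739.
Combined ideal MA = 4 × 10.529 × 4.1739 = 175.8.
Actual MA = 175.8 × 0.71 = 124.81.
Effort = load / actual MA = 8963 / 124.81 = 71.81 N.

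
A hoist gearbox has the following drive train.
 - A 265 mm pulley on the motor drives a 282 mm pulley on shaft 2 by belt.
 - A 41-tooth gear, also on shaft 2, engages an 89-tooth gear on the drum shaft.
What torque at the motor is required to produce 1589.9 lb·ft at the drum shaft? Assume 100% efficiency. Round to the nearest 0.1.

Overall ratio R = 1.0642 × 2.1707 = 2.31.
Input torque = output torque / R = 1589.9 / 2.31 = 688.27 lb·ft.

688.3 lb·ft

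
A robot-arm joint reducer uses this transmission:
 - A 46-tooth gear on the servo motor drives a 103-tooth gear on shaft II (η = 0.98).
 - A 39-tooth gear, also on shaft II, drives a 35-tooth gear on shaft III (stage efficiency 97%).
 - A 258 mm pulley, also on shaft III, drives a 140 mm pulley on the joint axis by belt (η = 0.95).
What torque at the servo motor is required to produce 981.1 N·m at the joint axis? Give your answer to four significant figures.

Overall ratio R = 2.2391 × 0.89744 × 0.54264 = 1.0904; overall efficiency η = 0.98 × 0.97 × 0.95 = 0.9031.
Input torque = output torque / (R × η) = 981.1 / (1.0904 × 0.9031) = 996.32 N·m.

996.3 N·m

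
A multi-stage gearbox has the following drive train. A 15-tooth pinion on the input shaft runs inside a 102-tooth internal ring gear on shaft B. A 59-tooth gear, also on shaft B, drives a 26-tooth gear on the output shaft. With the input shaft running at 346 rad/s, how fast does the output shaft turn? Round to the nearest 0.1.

115.5 rad/s

the input shaft → shaft B (internal gear, 102/15): 346 ÷ 6.8 = 50.882 rad/s
shaft B → the output shaft (gear mesh, 26/59): 50.882 ÷ 0.44068 = 115.46 rad/s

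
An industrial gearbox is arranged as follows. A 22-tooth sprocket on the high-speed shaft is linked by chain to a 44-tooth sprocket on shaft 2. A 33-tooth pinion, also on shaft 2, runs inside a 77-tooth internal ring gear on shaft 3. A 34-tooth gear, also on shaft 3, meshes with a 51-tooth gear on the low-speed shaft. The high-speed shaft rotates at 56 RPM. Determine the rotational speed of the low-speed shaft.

Chain: ratio = 44/22 = 2, so shaft 2 turns at 56 / 2 = 28 RPM.
Internal gear: ratio = 77/33 = 2.3333, so shaft 3 turns at 28 / 2.3333 = 12 RPM.
Gear mesh: ratio = 51/34 = 1.5, so the low-speed shaft turns at 12 / 1.5 = 8 RPM.

8 RPM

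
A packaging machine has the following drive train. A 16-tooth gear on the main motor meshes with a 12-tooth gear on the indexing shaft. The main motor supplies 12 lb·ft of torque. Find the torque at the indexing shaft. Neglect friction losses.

Gear mesh: ratio = 12/16 = 0.75; torque at the indexing shaft = 12 × 0.75 = 9 lb·ft.

9 lb·ft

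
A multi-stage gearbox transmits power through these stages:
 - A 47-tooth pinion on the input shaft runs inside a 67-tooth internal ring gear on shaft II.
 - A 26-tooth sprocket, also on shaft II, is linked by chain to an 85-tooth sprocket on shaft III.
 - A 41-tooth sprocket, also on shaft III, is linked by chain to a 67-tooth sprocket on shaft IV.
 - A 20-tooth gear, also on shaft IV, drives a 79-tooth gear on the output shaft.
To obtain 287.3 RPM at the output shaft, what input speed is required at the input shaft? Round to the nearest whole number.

8643 RPM

Overall ratio R = 1.4255 × 3.2692 × 1.6341 × 3.95 = 30.082.
Required input speed = output speed × R = 287.3 × 30.082 = 8642.6 RPM.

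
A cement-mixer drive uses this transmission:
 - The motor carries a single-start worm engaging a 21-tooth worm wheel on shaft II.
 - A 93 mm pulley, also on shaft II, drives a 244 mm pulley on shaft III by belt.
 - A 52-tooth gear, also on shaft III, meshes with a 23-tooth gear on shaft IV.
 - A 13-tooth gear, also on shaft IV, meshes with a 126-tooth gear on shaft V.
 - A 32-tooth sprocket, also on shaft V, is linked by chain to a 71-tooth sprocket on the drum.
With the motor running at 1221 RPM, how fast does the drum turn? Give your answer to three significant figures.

2.33 RPM

Worm: ratio = 21/1 = 21, so shaft II turns at 1221 / 21 = 58.143 RPM.
Belt: ratio = 244/93 = 2.6237, so shaft III turns at 58.143 / 2.6237 = 22.161 RPM.
Gear mesh: ratio = 23/52 = 0.44231, so shaft IV turns at 22.161 / 0.44231 = 50.103 RPM.
Gear mesh: ratio = 126/13 = 9.6923, so shaft V turns at 50.103 / 9.6923 = 5.1694 RPM.
Chain: ratio = 71/32 = 2.2188, so the drum turns at 5.1694 / 2.2188 = 2.3299 RPM.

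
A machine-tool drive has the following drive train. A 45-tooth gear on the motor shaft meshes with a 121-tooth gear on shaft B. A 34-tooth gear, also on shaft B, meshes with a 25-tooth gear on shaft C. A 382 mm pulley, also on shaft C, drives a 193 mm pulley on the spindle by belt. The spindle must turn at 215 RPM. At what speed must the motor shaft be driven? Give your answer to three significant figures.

215 RPM

Overall ratio R = 2.6889 × 0.73529 × 0.50524 = 0.99891.
Required input speed = output speed × R = 215 × 0.99891 = 214.77 RPM.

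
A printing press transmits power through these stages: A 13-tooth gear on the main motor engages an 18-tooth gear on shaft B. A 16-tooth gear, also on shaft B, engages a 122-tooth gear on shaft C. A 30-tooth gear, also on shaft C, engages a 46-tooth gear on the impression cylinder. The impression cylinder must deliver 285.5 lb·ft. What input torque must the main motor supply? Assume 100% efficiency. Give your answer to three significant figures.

Overall ratio R = 1.3846 × 7.625 × 1.5333 = 16.188.
Input torque = output torque / R = 285.5 / 16.188 = 17.636 lb·ft.

17.6 lb·ft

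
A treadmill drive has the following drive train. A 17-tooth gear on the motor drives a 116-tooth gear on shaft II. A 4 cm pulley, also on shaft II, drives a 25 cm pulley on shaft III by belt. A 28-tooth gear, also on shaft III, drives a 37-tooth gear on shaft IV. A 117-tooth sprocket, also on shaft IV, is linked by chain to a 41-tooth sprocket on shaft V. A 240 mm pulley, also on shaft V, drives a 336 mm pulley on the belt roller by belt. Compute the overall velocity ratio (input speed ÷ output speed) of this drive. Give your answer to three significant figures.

27.6

Each stage contributes driven/driver: gear mesh 116/17 = 6.8235, belt 25/4 = 6.25, gear mesh 37/28 = 1.3214, chain 41/117 = 0.35043, belt 336/240 = 1.4.
Overall: 6.8235 × 6.25 × 1.3214 × 0.35043 × 1.4 = 27.648.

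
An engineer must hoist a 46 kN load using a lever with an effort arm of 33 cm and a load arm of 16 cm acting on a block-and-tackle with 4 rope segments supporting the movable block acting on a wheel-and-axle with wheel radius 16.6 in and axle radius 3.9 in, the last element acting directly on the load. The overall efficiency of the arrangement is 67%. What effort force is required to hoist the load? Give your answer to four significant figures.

Lever MA = effort arm / load arm = 33/16 = 2.0625.
Block-and-tackle MA = number of supporting rope parts = 4.
Wheel-and-axle MA = R/r = 16.6/3.9 = 4.2564.
Combined ideal MA = 2.0625 × 4 × 4.2564 = 35.115.
Actual MA = 35.115 × 0.67 = 23.527.
Effort = load / actual MA = 46 / 23.527 = 1.9552 kN.

1.955 kN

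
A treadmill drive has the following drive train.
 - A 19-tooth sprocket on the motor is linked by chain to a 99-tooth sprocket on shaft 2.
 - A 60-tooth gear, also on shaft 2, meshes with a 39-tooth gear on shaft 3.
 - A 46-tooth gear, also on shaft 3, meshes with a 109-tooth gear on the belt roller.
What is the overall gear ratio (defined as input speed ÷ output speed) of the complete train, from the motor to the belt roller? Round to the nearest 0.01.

Each stage contributes driven/driver: chain 99/19 = 5.2105, gear mesh 39/60 = 0.65, gear mesh 109/46 = 2.3696.
Overall: 5.2105 × 0.65 × 2.3696 = 8.0253.

8.03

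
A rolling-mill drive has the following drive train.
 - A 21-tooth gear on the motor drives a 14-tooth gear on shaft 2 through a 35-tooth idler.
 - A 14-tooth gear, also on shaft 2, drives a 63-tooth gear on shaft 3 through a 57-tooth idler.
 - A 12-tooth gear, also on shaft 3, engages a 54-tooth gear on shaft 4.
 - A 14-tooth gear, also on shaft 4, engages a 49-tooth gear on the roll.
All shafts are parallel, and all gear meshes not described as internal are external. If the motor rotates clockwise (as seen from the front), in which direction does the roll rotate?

the motor → shaft 2: driver → idler → driven is 2 external meshes, 2 reversals → CW.
shaft 2 → shaft 3: driver → idler → driven is 2 external meshes, 2 reversals → CW.
shaft 3 → shaft 4: external mesh, 1 reversal → CCW.
shaft 4 → the roll: external mesh, 1 reversal → CW.
6 reversals in total — an even number — so the roll turns the same way as the motor.

clockwise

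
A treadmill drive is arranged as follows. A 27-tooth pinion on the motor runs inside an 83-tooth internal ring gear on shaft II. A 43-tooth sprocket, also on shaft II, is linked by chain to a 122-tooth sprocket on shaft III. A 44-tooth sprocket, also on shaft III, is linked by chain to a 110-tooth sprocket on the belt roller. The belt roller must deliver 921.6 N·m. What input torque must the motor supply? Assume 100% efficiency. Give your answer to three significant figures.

42.3 N·m

Overall ratio R = 3.0741 × 2.8372 × 2.5 = 21.804.
Input torque = output torque / R = 921.6 / 21.804 = 42.267 N·m.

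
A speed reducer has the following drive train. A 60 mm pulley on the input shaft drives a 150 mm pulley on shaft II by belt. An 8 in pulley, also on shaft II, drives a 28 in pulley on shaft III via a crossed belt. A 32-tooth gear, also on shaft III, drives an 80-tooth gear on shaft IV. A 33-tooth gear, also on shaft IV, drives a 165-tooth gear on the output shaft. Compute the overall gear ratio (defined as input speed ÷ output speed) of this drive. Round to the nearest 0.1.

109.4

Each stage contributes driven/driver: belt 150/60 = 2.5, belt 28/8 = 3.5, gear mesh 80/32 = 2.5, gear mesh 165/33 = 5.
Overall: 2.5 × 3.5 × 2.5 × 5 = 109.38.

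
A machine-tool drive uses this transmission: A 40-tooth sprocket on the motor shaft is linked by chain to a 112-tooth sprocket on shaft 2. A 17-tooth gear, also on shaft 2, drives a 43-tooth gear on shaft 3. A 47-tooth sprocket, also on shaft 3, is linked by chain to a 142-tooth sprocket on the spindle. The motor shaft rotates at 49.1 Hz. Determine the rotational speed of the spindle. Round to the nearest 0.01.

2.29 Hz

Chain: ratio = 112/40 = 2.8, so shaft 2 turns at 49.1 / 2.8 = 17.536 Hz.
Gear mesh: ratio = 43/17 = 2.5294, so shaft 3 turns at 17.536 / 2.5294 = 6.9327 Hz.
Chain: ratio = 142/47 = 3.0213, so the spindle turns at 6.9327 / 3.0213 = 2.2946 Hz.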